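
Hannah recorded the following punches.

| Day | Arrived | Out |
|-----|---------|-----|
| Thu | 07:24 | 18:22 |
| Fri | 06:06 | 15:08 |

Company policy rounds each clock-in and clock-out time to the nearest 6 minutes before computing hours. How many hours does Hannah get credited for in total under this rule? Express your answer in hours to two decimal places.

20.00 hours

Thu: in 07:24→07:24, out 18:22→18:24; 11 h 0 min
Fri: in 06:06→06:06, out 15:08→15:06; 9 h 0 min
Total credited: 20 h 0 min.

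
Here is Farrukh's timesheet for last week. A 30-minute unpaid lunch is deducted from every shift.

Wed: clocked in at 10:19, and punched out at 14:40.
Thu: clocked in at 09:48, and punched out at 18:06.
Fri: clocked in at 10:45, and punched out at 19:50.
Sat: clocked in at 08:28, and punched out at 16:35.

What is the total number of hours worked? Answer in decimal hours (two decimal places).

Wed: 10:19–14:40 = 4 h 21 min; less 30 min break → 3 h 51 min
Thu: 09:48–18:06 = 8 h 18 min; less 30 min break → 7 h 48 min
Fri: 10:45–19:50 = 9 h 5 min; less 30 min break → 8 h 35 min
Sat: 08:28–16:35 = 8 h 7 min; less 30 min break → 7 h 37 min
Total: 3 h 51 min + 7 h 48 min + 8 h 35 min + 7 h 37 min = 27 h 51 min.

27.85 hours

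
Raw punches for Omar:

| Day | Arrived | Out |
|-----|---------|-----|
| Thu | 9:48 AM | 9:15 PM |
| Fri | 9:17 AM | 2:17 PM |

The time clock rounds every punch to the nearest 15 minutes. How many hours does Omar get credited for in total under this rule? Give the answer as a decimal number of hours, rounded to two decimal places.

Thu: in 9:48 AM→9:45 AM, out 9:15 PM→9:15 PM; 11 h 30 min
Fri: in 9:17 AM→9:15 AM, out 2:17 PM→2:15 PM; 5 h 0 min
Total credited: 16 h 30 min.

16.50 hours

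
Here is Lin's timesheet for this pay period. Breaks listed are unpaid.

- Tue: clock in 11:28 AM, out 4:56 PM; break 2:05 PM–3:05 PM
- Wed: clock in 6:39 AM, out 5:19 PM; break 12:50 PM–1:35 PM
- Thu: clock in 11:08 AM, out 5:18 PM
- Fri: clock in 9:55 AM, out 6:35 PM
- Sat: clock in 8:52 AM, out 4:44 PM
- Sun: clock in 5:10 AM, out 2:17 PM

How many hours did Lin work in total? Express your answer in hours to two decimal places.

Tue: 11:28 AM–4:56 PM = 5 h 28 min; less 60 min break → 4 h 28 min
Wed: 6:39 AM–5:19 PM = 10 h 40 min; less 45 min break → 9 h 55 min
Thu: 11:08 AM–5:18 PM = 6 h 10 min
Fri: 9:55 AM–6:35 PM = 8 h 40 min
Sat: 8:52 AM–4:44 PM = 7 h 52 min
Sun: 5:10 AM–2:17 PM = 9 h 7 min
Total: 4 h 28 min + 9 h 55 min + 6 h 10 min + 8 h 40 min + 7 h 52 min + 9 h 7 min = 46 h 12 min.

46.20 hours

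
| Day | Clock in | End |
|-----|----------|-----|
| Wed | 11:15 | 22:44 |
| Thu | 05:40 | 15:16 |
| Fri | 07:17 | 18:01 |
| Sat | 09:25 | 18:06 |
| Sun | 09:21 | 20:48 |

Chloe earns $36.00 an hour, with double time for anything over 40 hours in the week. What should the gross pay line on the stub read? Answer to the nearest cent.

$2300.40

Wed: 11:15–22:44 = 11 h 29 min
Thu: 05:40–15:16 = 9 h 36 min
Fri: 07:17–18:01 = 10 h 44 min
Sat: 09:25–18:06 = 8 h 41 min
Sun: 09:21–20:48 = 11 h 27 min
Total worked: 51 h 57 min = 3117 min.
Regular 40 h 0 min = 2400 min at $36.00/h; overtime 11 h 57 min = 717 min at $72.00/h.
Pay = (2400 × $36.00 + 717 × $72.00) ÷ 60 = $2300.40.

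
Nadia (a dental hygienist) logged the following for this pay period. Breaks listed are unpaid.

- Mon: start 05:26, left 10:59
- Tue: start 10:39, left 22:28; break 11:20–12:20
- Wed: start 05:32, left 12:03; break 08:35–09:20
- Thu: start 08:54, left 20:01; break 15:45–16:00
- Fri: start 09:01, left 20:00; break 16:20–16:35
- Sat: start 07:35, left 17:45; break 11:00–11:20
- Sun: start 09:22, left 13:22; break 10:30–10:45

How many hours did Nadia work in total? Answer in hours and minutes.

Mon: 05:26–10:59 = 5 h 33 min
Tue: 10:39–22:28 = 11 h 49 min; less 60 min break → 10 h 49 min
Wed: 05:32–12:03 = 6 h 31 min; less 45 min break → 5 h 46 min
Thu: 08:54–20:01 = 11 h 7 min; less 15 min break → 10 h 52 min
Fri: 09:01–20:00 = 10 h 59 min; less 15 min break → 10 h 44 min
Sat: 07:35–17:45 = 10 h 10 min; less 20 min break → 9 h 50 min
Sun: 09:22–13:22 = 4 h 0 min; less 15 min break → 3 h 45 min
Total: 5 h 33 min + 10 h 49 min + 5 h 46 min + 10 h 52 min + 10 h 44 min + 9 h 50 min + 3 h 45 min = 57 h 19 min.

57 h 19 min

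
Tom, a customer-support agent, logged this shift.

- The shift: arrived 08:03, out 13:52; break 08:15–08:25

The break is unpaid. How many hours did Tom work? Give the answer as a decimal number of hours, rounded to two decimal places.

5.65 hours

The shift: 08:03–13:52 = 5 h 49 min; less 10 min break → 5 h 39 min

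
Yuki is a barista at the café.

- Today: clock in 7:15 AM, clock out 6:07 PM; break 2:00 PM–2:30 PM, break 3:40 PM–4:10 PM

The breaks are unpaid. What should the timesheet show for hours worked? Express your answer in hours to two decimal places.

Today: 7:15 AM–6:07 PM = 10 h 52 min; less 60 min break → 9 h 52 min

9.87 hours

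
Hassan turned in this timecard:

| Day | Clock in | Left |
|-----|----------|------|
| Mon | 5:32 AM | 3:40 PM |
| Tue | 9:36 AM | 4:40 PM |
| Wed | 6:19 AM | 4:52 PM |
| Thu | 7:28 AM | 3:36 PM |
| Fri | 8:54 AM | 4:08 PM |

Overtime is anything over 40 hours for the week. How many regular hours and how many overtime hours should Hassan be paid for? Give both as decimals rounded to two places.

Regular 40.00 hours, overtime 3.12 hours

Mon: 5:32 AM–3:40 PM = 10 h 8 min
Tue: 9:36 AM–4:40 PM = 7 h 4 min
Wed: 6:19 AM–4:52 PM = 10 h 33 min
Thu: 7:28 AM–3:36 PM = 8 h 8 min
Fri: 8:54 AM–4:08 PM = 7 h 14 min
Total worked: 43 h 7 min = 43.12 h.
Threshold 40 h → overtime 3 h 7 min, regular 40 h 0 min.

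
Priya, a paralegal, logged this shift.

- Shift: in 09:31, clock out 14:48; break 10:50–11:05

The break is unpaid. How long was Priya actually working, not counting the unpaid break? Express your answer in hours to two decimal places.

Shift: 09:31–14:48 = 5 h 17 min; less 15 min break → 5 h 2 min

5.03 hours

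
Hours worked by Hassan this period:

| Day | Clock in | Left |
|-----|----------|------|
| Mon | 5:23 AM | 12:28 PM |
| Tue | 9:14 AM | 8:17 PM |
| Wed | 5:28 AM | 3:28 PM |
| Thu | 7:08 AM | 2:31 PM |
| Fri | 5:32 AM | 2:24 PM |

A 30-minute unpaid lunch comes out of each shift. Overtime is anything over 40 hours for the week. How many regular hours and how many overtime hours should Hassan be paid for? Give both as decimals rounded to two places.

Mon: 5:23 AM–12:28 PM = 7 h 5 min; less 30 min break → 6 h 35 min
Tue: 9:14 AM–8:17 PM = 11 h 3 min; less 30 min break → 10 h 33 min
Wed: 5:28 AM–3:28 PM = 10 h 0 min; less 30 min break → 9 h 30 min
Thu: 7:08 AM–2:31 PM = 7 h 23 min; less 30 min break → 6 h 53 min
Fri: 5:32 AM–2:24 PM = 8 h 52 min; less 30 min break → 8 h 22 min
Total worked: 41 h 53 min = 41.88 h.
Threshold 40 h → overtime 1 h 53 min, regular 40 h 0 min.

Regular 40.00 hours, overtime 1.88 hours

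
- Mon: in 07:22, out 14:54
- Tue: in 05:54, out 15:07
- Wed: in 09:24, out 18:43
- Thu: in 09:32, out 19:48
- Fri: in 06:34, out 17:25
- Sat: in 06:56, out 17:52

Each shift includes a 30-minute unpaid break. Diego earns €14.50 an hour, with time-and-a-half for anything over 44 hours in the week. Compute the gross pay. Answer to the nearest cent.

€879.79

Mon: 07:22–14:54 = 7 h 32 min; less 30 min break → 7 h 2 min
Tue: 05:54–15:07 = 9 h 13 min; less 30 min break → 8 h 43 min
Wed: 09:24–18:43 = 9 h 19 min; less 30 min break → 8 h 49 min
Thu: 09:32–19:48 = 10 h 16 min; less 30 min break → 9 h 46 min
Fri: 06:34–17:25 = 10 h 51 min; less 30 min break → 10 h 21 min
Sat: 06:56–17:52 = 10 h 56 min; less 30 min break → 10 h 26 min
Total worked: 55 h 7 min = 3307 min.
Regular 44 h 0 min = 2640 min at €14.50/h; overtime 11 h 7 min = 667 min at €21.75/h.
Pay = (2640 × €14.50 + 667 × €21.75) ÷ 60 = €879.79.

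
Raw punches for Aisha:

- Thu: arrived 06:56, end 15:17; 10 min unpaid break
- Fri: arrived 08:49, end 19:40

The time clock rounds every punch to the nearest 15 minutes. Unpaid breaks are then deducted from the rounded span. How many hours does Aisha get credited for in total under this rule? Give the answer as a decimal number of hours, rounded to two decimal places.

Thu: in 06:56→07:00, out 15:17→15:15; 8 h 15 min − 10 min = 8 h 5 min
Fri: in 08:49→08:45, out 19:40→19:45; 11 h 0 min
Total credited: 19 h 5 min.

19.08 hours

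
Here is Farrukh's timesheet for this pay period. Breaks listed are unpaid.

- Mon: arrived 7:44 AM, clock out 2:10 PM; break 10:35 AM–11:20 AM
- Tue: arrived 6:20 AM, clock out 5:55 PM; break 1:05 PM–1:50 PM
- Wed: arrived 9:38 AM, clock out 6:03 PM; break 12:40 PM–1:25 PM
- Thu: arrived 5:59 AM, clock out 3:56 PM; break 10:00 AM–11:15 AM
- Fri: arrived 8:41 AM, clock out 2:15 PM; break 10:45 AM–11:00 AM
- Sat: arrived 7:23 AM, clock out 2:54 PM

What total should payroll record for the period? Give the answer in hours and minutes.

Mon: 7:44 AM–2:10 PM = 6 h 26 min; less 45 min break → 5 h 41 min
Tue: 6:20 AM–5:55 PM = 11 h 35 min; less 45 min break → 10 h 50 min
Wed: 9:38 AM–6:03 PM = 8 h 25 min; less 45 min break → 7 h 40 min
Thu: 5:59 AM–3:56 PM = 9 h 57 min; less 75 min break → 8 h 42 min
Fri: 8:41 AM–2:15 PM = 5 h 34 min; less 15 min break → 5 h 19 min
Sat: 7:23 AM–2:54 PM = 7 h 31 min
Total: 5 h 41 min + 10 h 50 min + 7 h 40 min + 8 h 42 min + 5 h 19 min + 7 h 31 min = 45 h 43 min.

45 h 43 min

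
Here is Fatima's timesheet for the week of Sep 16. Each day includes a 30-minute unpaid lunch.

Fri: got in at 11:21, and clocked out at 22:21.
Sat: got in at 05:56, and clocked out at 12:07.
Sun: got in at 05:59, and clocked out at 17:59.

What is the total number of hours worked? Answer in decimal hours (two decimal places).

27.68 hours

Fri: 11:21–22:21 = 11 h 0 min; less 30 min break → 10 h 30 min
Sat: 05:56–12:07 = 6 h 11 min; less 30 min break → 5 h 41 min
Sun: 05:59–17:59 = 12 h 0 min; less 30 min break → 11 h 30 min
Total: 10 h 30 min + 5 h 41 min + 11 h 30 min = 27 h 41 min.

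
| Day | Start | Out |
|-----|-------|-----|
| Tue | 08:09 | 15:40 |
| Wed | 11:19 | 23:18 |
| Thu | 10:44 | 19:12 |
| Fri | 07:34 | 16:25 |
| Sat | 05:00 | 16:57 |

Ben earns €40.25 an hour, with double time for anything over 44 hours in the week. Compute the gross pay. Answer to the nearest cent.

€2154.72

Tue: 08:09–15:40 = 7 h 31 min
Wed: 11:19–23:18 = 11 h 59 min
Thu: 10:44–19:12 = 8 h 28 min
Fri: 07:34–16:25 = 8 h 51 min
Sat: 05:00–16:57 = 11 h 57 min
Total worked: 48 h 46 min = 2926 min.
Regular 44 h 0 min = 2640 min at €40.25/h; overtime 4 h 46 min = 286 min at €80.50/h.
Pay = (2640 × €40.25 + 286 × €80.50) ÷ 60 = €2154.72.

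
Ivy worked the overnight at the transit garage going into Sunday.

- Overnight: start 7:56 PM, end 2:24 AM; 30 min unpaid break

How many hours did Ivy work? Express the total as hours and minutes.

Overnight: 7:56 PM → midnight = 4 h 4 min; midnight → 2:24 AM = 2 h 24 min; span 6 h 28 min; less 30 min break → 5 h 58 min

5 h 58 min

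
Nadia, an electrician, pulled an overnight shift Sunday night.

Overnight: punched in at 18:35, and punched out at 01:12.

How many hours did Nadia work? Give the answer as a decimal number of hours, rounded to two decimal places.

Overnight: 18:35 → midnight = 5 h 25 min; midnight → 01:12 = 1 h 12 min; span 6 h 37 min

6.62 hours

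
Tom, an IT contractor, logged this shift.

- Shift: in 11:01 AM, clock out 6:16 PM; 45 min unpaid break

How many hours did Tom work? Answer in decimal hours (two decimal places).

Shift: 11:01 AM–6:16 PM = 7 h 15 min; less 45 min break → 6 h 30 min

6.50 hours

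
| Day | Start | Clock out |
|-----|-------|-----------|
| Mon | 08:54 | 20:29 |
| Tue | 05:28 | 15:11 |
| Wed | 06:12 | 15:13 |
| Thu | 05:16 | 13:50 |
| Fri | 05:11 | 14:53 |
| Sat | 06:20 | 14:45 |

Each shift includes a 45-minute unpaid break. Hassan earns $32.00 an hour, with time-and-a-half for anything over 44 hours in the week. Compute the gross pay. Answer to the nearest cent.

$1816.00

Mon: 08:54–20:29 = 11 h 35 min; less 45 min break → 10 h 50 min
Tue: 05:28–15:11 = 9 h 43 min; less 45 min break → 8 h 58 min
Wed: 06:12–15:13 = 9 h 1 min; less 45 min break → 8 h 16 min
Thu: 05:16–13:50 = 8 h 34 min; less 45 min break → 7 h 49 min
Fri: 05:11–14:53 = 9 h 42 min; less 45 min break → 8 h 57 min
Sat: 06:20–14:45 = 8 h 25 min; less 45 min break → 7 h 40 min
Total worked: 52 h 30 min = 3150 min.
Regular 44 h 0 min = 2640 min at $32.00/h; overtime 8 h 30 min = 510 min at $48.00/h.
Pay = (2640 × $32.00 + 510 × $48.00) ÷ 60 = $1816.00.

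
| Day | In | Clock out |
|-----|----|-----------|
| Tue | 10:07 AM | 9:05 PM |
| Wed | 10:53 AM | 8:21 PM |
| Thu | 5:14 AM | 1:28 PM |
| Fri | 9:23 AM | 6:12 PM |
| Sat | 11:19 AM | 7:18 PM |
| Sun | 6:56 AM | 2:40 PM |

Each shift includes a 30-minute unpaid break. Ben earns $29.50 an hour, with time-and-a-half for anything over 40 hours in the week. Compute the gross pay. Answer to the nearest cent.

$1631.35

Tue: 10:07 AM–9:05 PM = 10 h 58 min; less 30 min break → 10 h 28 min
Wed: 10:53 AM–8:21 PM = 9 h 28 min; less 30 min break → 8 h 58 min
Thu: 5:14 AM–1:28 PM = 8 h 14 min; less 30 min break → 7 h 44 min
Fri: 9:23 AM–6:12 PM = 8 h 49 min; less 30 min break → 8 h 19 min
Sat: 11:19 AM–7:18 PM = 7 h 59 min; less 30 min break → 7 h 29 min
Sun: 6:56 AM–2:40 PM = 7 h 44 min; less 30 min break → 7 h 14 min
Total worked: 50 h 12 min = 3012 min.
Regular 40 h 0 min = 2400 min at $29.50/h; overtime 10 h 12 min = 612 min at $44.25/h.
Pay = (2400 × $29.50 + 612 × $44.25) ÷ 60 = $1631.35.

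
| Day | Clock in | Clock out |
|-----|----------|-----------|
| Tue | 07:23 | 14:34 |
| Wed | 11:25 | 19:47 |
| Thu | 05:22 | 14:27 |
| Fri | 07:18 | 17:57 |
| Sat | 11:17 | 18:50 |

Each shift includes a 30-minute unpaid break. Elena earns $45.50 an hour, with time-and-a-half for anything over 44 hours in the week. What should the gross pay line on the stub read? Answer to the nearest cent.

$1835.17

Tue: 07:23–14:34 = 7 h 11 min; less 30 min break → 6 h 41 min
Wed: 11:25–19:47 = 8 h 22 min; less 30 min break → 7 h 52 min
Thu: 05:22–14:27 = 9 h 5 min; less 30 min break → 8 h 35 min
Fri: 07:18–17:57 = 10 h 39 min; less 30 min break → 10 h 9 min
Sat: 11:17–18:50 = 7 h 33 min; less 30 min break → 7 h 3 min
Total worked: 40 h 20 min = 2420 min.
Regular 40 h 20 min = 2420 min at $45.50/h; overtime 0 h 0 min = 0 min at $68.25/h.
Pay = (2420 × $45.50 + 0 × $68.25) ÷ 60 = $1835.17.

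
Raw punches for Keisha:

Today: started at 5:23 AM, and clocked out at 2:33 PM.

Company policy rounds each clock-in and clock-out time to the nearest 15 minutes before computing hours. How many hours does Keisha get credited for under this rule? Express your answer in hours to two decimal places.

9.00 hours

Today: in 5:23 AM→5:30 AM, out 2:33 PM→2:30 PM; 9 h 0 min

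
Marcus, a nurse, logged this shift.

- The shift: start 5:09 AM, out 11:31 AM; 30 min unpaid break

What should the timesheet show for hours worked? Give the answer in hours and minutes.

The shift: 5:09 AM–11:31 AM = 6 h 22 min; less 30 min break → 5 h 52 min

5 h 52 min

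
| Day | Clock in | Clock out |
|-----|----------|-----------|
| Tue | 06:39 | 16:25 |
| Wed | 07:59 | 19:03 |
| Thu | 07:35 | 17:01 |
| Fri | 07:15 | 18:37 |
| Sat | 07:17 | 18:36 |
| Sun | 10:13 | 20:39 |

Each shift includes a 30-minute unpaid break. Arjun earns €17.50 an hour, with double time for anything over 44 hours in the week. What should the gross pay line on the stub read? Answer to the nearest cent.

€1343.42

Tue: 06:39–16:25 = 9 h 46 min; less 30 min break → 9 h 16 min
Wed: 07:59–19:03 = 11 h 4 min; less 30 min break → 10 h 34 min
Thu: 07:35–17:01 = 9 h 26 min; less 30 min break → 8 h 56 min
Fri: 07:15–18:37 = 11 h 22 min; less 30 min break → 10 h 52 min
Sat: 07:17–18:36 = 11 h 19 min; less 30 min break → 10 h 49 min
Sun: 10:13–20:39 = 10 h 26 min; less 30 min break → 9 h 56 min
Total worked: 60 h 23 min = 3623 min.
Regular 44 h 0 min = 2640 min at €17.50/h; overtime 16 h 23 min = 983 min at €35.00/h.
Pay = (2640 × €17.50 + 983 × €35.00) ÷ 60 = €1343.42.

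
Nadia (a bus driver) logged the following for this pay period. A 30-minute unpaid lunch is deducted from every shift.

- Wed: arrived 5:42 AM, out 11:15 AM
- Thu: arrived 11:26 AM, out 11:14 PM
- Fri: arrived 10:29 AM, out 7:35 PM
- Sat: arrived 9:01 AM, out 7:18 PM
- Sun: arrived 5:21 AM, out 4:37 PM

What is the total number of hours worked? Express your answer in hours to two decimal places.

Wed: 5:42 AM–11:15 AM = 5 h 33 min; less 30 min break → 5 h 3 min
Thu: 11:26 AM–11:14 PM = 11 h 48 min; less 30 min break → 11 h 18 min
Fri: 10:29 AM–7:35 PM = 9 h 6 min; less 30 min break → 8 h 36 min
Sat: 9:01 AM–7:18 PM = 10 h 17 min; less 30 min break → 9 h 47 min
Sun: 5:21 AM–4:37 PM = 11 h 16 min; less 30 min break → 10 h 46 min
Total: 5 h 3 min + 11 h 18 min + 8 h 36 min + 9 h 47 min + 10 h 46 min = 45 h 30 min.

45.50 hours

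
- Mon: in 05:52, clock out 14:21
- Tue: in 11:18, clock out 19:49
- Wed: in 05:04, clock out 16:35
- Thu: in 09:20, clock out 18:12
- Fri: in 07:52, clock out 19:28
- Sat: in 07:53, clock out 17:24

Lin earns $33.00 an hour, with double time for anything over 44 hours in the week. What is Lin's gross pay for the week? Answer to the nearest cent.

$2409.00

Mon: 05:52–14:21 = 8 h 29 min
Tue: 11:18–19:49 = 8 h 31 min
Wed: 05:04–16:35 = 11 h 31 min
Thu: 09:20–18:12 = 8 h 52 min
Fri: 07:52–19:28 = 11 h 36 min
Sat: 07:53–17:24 = 9 h 31 min
Total worked: 58 h 30 min = 3510 min.
Regular 44 h 0 min = 2640 min at $33.00/h; overtime 14 h 30 min = 870 min at $66.00/h.
Pay = (2640 × $33.00 + 870 × $66.00) ÷ 60 = $2409.00.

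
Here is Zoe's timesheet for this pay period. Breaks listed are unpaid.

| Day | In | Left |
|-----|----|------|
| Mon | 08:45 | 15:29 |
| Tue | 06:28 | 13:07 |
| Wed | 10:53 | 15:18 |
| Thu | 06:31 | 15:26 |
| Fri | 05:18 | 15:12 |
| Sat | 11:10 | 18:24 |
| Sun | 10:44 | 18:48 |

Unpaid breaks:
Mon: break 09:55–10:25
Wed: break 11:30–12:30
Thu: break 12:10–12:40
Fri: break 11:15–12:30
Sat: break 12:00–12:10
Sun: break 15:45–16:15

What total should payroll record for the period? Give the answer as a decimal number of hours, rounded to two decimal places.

Mon: 08:45–15:29 = 6 h 44 min; less 30 min break → 6 h 14 min
Tue: 06:28–13:07 = 6 h 39 min
Wed: 10:53–15:18 = 4 h 25 min; less 60 min break → 3 h 25 min
Thu: 06:31–15:26 = 8 h 55 min; less 30 min break → 8 h 25 min
Fri: 05:18–15:12 = 9 h 54 min; less 75 min break → 8 h 39 min
Sat: 11:10–18:24 = 7 h 14 min; less 10 min break → 7 h 4 min
Sun: 10:44–18:48 = 8 h 4 min; less 30 min break → 7 h 34 min
Total: 6 h 14 min + 6 h 39 min + 3 h 25 min + 8 h 25 min + 8 h 39 min + 7 h 4 min + 7 h 34 min = 48 h 0 min.

48.00 hours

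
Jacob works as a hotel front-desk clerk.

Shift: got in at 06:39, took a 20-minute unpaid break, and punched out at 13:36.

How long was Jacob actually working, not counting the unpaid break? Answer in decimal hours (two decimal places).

Shift: 06:39–13:36 = 6 h 57 min; less 20 min break → 6 h 37 min

6.62 hours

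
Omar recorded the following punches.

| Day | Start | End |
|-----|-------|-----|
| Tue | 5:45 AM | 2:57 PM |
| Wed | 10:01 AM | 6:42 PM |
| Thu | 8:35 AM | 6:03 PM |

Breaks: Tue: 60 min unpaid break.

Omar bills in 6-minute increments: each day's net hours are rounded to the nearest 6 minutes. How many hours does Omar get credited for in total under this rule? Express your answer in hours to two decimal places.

Tue: 5:45 AM–2:57 PM = 9 h 12 min − 60 min = 8 h 12 min → rounds to 8 h 12 min
Wed: 10:01 AM–6:42 PM = 8 h 41 min → rounds to 8 h 42 min
Thu: 8:35 AM–6:03 PM = 9 h 28 min → rounds to 9 h 30 min
Total credited: 26 h 24 min.

26.40 hours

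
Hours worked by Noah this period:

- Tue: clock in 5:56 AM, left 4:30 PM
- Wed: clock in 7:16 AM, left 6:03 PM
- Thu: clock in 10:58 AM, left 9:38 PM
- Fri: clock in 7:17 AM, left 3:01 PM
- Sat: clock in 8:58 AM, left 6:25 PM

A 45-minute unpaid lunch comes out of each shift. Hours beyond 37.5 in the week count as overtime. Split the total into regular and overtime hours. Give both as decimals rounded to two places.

Regular 37.50 hours, overtime 7.95 hours

Tue: 5:56 AM–4:30 PM = 10 h 34 min; less 45 min break → 9 h 49 min
Wed: 7:16 AM–6:03 PM = 10 h 47 min; less 45 min break → 10 h 2 min
Thu: 10:58 AM–9:38 PM = 10 h 40 min; less 45 min break → 9 h 55 min
Fri: 7:17 AM–3:01 PM = 7 h 44 min; less 45 min break → 6 h 59 min
Sat: 8:58 AM–6:25 PM = 9 h 27 min; less 45 min break → 8 h 42 min
Total worked: 45 h 27 min = 45.45 h.
Threshold 37.5 h → overtime 7 h 57 min, regular 37 h 30 min.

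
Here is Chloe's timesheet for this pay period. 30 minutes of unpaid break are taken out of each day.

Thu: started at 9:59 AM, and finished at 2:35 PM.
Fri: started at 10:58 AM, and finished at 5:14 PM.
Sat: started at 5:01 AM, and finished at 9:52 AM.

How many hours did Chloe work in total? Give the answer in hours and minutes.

14 h 13 min

Thu: 9:59 AM–2:35 PM = 4 h 36 min; less 30 min break → 4 h 6 min
Fri: 10:58 AM–5:14 PM = 6 h 16 min; less 30 min break → 5 h 46 min
Sat: 5:01 AM–9:52 AM = 4 h 51 min; less 30 min break → 4 h 21 min
Total: 4 h 6 min + 5 h 46 min + 4 h 21 min = 14 h 13 min.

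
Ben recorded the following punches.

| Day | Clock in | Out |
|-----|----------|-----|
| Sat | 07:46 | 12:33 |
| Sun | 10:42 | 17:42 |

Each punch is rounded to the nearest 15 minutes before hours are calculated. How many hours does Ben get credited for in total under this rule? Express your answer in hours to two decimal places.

Sat: in 07:46→07:45, out 12:33→12:30; 4 h 45 min
Sun: in 10:42→10:45, out 17:42→17:45; 7 h 0 min
Total credited: 11 h 45 min.

11.75 hours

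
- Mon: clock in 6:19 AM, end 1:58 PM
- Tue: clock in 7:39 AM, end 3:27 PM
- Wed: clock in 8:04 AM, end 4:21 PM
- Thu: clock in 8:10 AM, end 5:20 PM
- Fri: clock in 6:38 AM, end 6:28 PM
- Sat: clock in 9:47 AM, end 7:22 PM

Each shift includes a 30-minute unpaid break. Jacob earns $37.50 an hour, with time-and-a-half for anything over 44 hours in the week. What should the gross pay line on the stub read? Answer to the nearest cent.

Mon: 6:19 AM–1:58 PM = 7 h 39 min; less 30 min break → 7 h 9 min
Tue: 7:39 AM–3:27 PM = 7 h 48 min; less 30 min break → 7 h 18 min
Wed: 8:04 AM–4:21 PM = 8 h 17 min; less 30 min break → 7 h 47 min
Thu: 8:10 AM–5:20 PM = 9 h 10 min; less 30 min break → 8 h 40 min
Fri: 6:38 AM–6:28 PM = 11 h 50 min; less 30 min break → 11 h 20 min
Sat: 9:47 AM–7:22 PM = 9 h 35 min; less 30 min break → 9 h 5 min
Total worked: 51 h 19 min = 3079 min.
Regular 44 h 0 min = 2640 min at $37.50/h; overtime 7 h 19 min = 439 min at $56.25/h.
Pay = (2640 × $37.50 + 439 × $56.25) ÷ 60 = $2061.56.

$2061.56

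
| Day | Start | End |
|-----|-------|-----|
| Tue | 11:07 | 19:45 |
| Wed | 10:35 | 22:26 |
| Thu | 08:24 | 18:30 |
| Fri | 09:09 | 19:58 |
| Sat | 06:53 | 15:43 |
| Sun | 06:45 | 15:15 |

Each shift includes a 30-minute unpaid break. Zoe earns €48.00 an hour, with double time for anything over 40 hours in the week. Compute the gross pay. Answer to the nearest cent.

€3430.40

Tue: 11:07–19:45 = 8 h 38 min; less 30 min break → 8 h 8 min
Wed: 10:35–22:26 = 11 h 51 min; less 30 min break → 11 h 21 min
Thu: 08:24–18:30 = 10 h 6 min; less 30 min break → 9 h 36 min
Fri: 09:09–19:58 = 10 h 49 min; less 30 min break → 10 h 19 min
Sat: 06:53–15:43 = 8 h 50 min; less 30 min break → 8 h 20 min
Sun: 06:45–15:15 = 8 h 30 min; less 30 min break → 8 h 0 min
Total worked: 55 h 44 min = 3344 min.
Regular 40 h 0 min = 2400 min at €48.00/h; overtime 15 h 44 min = 944 min at €96.00/h.
Pay = (2400 × €48.00 + 944 × €96.00) ÷ 60 = €3430.40.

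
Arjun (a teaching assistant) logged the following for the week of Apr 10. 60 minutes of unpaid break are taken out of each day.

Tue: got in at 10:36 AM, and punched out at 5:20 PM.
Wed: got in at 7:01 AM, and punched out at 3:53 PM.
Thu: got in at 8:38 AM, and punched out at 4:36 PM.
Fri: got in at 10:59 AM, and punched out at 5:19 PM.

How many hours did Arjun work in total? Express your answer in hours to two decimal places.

Tue: 10:36 AM–5:20 PM = 6 h 44 min; less 60 min break → 5 h 44 min
Wed: 7:01 AM–3:53 PM = 8 h 52 min; less 60 min break → 7 h 52 min
Thu: 8:38 AM–4:36 PM = 7 h 58 min; less 60 min break → 6 h 58 min
Fri: 10:59 AM–5:19 PM = 6 h 20 min; less 60 min break → 5 h 20 min
Total: 5 h 44 min + 7 h 52 min + 6 h 58 min + 5 h 20 min = 25 h 54 min.

25.90 hours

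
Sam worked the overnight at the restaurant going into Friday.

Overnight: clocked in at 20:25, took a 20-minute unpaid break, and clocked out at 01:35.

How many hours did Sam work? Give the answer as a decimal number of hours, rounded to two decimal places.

4.83 hours

Overnight: 20:25 → midnight = 3 h 35 min; midnight → 01:35 = 1 h 35 min; span 5 h 10 min; less 20 min break → 4 h 50 min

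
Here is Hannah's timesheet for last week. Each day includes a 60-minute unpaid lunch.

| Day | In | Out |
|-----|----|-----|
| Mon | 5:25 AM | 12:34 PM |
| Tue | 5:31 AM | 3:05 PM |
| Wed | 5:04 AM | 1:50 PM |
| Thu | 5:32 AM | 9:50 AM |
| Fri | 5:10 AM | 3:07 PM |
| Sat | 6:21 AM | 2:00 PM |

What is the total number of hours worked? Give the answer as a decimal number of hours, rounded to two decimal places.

41.38 hours

Mon: 5:25 AM–12:34 PM = 7 h 9 min; less 60 min break → 6 h 9 min
Tue: 5:31 AM–3:05 PM = 9 h 34 min; less 60 min break → 8 h 34 min
Wed: 5:04 AM–1:50 PM = 8 h 46 min; less 60 min break → 7 h 46 min
Thu: 5:32 AM–9:50 AM = 4 h 18 min; less 60 min break → 3 h 18 min
Fri: 5:10 AM–3:07 PM = 9 h 57 min; less 60 min break → 8 h 57 min
Sat: 6:21 AM–2:00 PM = 7 h 39 min; less 60 min break → 6 h 39 min
Total: 6 h 9 min + 8 h 34 min + 7 h 46 min + 3 h 18 min + 8 h 57 min + 6 h 39 min = 41 h 23 min.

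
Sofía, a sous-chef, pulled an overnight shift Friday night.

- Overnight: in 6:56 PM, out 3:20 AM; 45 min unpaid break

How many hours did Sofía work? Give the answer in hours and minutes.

7 h 39 min

Overnight: 6:56 PM → midnight = 5 h 4 min; midnight → 3:20 AM = 3 h 20 min; span 8 h 24 min; less 45 min break → 7 h 39 min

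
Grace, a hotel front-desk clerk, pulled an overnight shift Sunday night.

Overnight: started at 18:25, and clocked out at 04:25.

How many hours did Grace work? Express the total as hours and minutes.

10 h 0 min

Overnight: 18:25 → midnight = 5 h 35 min; midnight → 04:25 = 4 h 25 min; span 10 h 0 min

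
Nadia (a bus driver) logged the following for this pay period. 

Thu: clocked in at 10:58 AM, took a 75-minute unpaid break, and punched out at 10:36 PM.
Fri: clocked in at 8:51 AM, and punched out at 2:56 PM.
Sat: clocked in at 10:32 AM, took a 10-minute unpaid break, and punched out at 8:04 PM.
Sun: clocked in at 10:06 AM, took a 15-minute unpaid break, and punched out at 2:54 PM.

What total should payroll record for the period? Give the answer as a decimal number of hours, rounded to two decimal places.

30.38 hours

Thu: 10:58 AM–10:36 PM = 11 h 38 min; less 75 min break → 10 h 23 min
Fri: 8:51 AM–2:56 PM = 6 h 5 min
Sat: 10:32 AM–8:04 PM = 9 h 32 min; less 10 min break → 9 h 22 min
Sun: 10:06 AM–2:54 PM = 4 h 48 min; less 15 min break → 4 h 33 min
Total: 10 h 23 min + 6 h 5 min + 9 h 22 min + 4 h 33 min = 30 h 23 min.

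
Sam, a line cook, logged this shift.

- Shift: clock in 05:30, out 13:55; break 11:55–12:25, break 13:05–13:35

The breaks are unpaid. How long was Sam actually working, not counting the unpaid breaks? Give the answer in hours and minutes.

7 h 25 min

Shift: 05:30–13:55 = 8 h 25 min; less 60 min break → 7 h 25 min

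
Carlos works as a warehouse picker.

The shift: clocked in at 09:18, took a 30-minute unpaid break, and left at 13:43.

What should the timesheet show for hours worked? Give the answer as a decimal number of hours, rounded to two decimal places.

3.92 hours

The shift: 09:18–13:43 = 4 h 25 min; less 30 min break → 3 h 55 min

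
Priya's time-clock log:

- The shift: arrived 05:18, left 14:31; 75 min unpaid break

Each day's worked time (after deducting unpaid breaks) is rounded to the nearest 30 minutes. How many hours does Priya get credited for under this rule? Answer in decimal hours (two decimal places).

The shift: 05:18–14:31 = 9 h 13 min − 75 min = 7 h 58 min → rounds to 8 h 0 min

8.00 hours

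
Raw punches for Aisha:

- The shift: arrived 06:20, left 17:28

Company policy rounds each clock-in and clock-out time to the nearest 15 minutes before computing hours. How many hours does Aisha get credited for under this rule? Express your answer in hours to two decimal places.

The shift: in 06:20→06:15, out 17:28→17:30; 11 h 15 min

11.25 hours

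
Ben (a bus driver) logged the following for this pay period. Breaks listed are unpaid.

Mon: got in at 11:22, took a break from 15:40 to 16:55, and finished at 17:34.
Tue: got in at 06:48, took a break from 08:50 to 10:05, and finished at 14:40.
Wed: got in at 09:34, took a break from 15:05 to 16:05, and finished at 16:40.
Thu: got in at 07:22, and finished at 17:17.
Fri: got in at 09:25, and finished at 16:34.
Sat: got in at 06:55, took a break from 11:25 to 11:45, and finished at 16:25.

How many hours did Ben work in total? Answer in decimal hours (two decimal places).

Mon: 11:22–17:34 = 6 h 12 min; less 75 min break → 4 h 57 min
Tue: 06:48–14:40 = 7 h 52 min; less 75 min break → 6 h 37 min
Wed: 09:34–16:40 = 7 h 6 min; less 60 min break → 6 h 6 min
Thu: 07:22–17:17 = 9 h 55 min
Fri: 09:25–16:34 = 7 h 9 min
Sat: 06:55–16:25 = 9 h 30 min; less 20 min break → 9 h 10 min
Total: 4 h 57 min + 6 h 37 min + 6 h 6 min + 9 h 55 min + 7 h 9 min + 9 h 10 min = 43 h 54 min.

43.90 hours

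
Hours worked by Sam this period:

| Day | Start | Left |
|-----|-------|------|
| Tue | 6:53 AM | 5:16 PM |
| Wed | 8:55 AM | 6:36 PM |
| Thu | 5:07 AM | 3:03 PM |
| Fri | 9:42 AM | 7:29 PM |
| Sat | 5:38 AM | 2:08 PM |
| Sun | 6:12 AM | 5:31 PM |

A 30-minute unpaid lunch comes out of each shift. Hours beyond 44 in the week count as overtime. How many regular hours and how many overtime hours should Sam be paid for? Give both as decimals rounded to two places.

Regular 44.00 hours, overtime 12.60 hours

Tue: 6:53 AM–5:16 PM = 10 h 23 min; less 30 min break → 9 h 53 min
Wed: 8:55 AM–6:36 PM = 9 h 41 min; less 30 min break → 9 h 11 min
Thu: 5:07 AM–3:03 PM = 9 h 56 min; less 30 min break → 9 h 26 min
Fri: 9:42 AM–7:29 PM = 9 h 47 min; less 30 min break → 9 h 17 min
Sat: 5:38 AM–2:08 PM = 8 h 30 min; less 30 min break → 8 h 0 min
Sun: 6:12 AM–5:31 PM = 11 h 19 min; less 30 min break → 10 h 49 min
Total worked: 56 h 36 min = 56.60 h.
Threshold 44 h → overtime 12 h 36 min, regular 44 h 0 min.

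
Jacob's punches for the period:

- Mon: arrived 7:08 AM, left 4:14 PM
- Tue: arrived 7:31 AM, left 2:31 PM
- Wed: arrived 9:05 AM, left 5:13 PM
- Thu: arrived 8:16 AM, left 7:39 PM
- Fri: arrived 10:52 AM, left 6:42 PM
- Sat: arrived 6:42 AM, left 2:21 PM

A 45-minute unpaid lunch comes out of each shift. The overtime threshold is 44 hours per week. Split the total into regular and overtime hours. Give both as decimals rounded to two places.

Regular 44.00 hours, overtime 2.60 hours

Mon: 7:08 AM–4:14 PM = 9 h 6 min; less 45 min break → 8 h 21 min
Tue: 7:31 AM–2:31 PM = 7 h 0 min; less 45 min break → 6 h 15 min
Wed: 9:05 AM–5:13 PM = 8 h 8 min; less 45 min break → 7 h 23 min
Thu: 8:16 AM–7:39 PM = 11 h 23 min; less 45 min break → 10 h 38 min
Fri: 10:52 AM–6:42 PM = 7 h 50 min; less 45 min break → 7 h 5 min
Sat: 6:42 AM–2:21 PM = 7 h 39 min; less 45 min break → 6 h 54 min
Total worked: 46 h 36 min = 46.60 h.
Threshold 44 h → overtime 2 h 36 min, regular 44 h 0 min.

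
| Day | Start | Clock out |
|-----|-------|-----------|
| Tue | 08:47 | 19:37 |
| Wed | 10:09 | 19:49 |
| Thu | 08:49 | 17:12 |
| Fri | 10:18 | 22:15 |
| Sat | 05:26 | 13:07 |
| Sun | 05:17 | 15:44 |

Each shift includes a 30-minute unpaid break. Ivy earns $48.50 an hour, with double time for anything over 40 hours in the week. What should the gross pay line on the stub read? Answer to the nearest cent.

$3488.77

Tue: 08:47–19:37 = 10 h 50 min; less 30 min break → 10 h 20 min
Wed: 10:09–19:49 = 9 h 40 min; less 30 min break → 9 h 10 min
Thu: 08:49–17:12 = 8 h 23 min; less 30 min break → 7 h 53 min
Fri: 10:18–22:15 = 11 h 57 min; less 30 min break → 11 h 27 min
Sat: 05:26–13:07 = 7 h 41 min; less 30 min break → 7 h 11 min
Sun: 05:17–15:44 = 10 h 27 min; less 30 min break → 9 h 57 min
Total worked: 55 h 58 min = 3358 min.
Regular 40 h 0 min = 2400 min at $48.50/h; overtime 15 h 58 min = 958 min at $97.00/h.
Pay = (2400 × $48.50 + 958 × $97.00) ÷ 60 = $3488.77.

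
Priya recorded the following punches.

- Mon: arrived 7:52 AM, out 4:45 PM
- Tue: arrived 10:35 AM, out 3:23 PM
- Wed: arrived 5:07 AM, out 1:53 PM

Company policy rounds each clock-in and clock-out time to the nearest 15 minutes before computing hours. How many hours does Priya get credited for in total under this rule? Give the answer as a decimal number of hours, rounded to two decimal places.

23.00 hours

Mon: in 7:52 AM→7:45 AM, out 4:45 PM→4:45 PM; 9 h 0 min
Tue: in 10:35 AM→10:30 AM, out 3:23 PM→3:30 PM; 5 h 0 min
Wed: in 5:07 AM→5:00 AM, out 1:53 PM→2:00 PM; 9 h 0 min
Total credited: 23 h 0 min.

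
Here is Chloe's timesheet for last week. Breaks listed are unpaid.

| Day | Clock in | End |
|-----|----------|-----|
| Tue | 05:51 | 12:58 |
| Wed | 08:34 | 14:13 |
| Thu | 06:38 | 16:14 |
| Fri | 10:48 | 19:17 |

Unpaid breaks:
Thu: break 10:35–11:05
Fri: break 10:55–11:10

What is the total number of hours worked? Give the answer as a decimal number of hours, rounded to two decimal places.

30.10 hours

Tue: 05:51–12:58 = 7 h 7 min
Wed: 08:34–14:13 = 5 h 39 min
Thu: 06:38–16:14 = 9 h 36 min; less 30 min break → 9 h 6 min
Fri: 10:48–19:17 = 8 h 29 min; less 15 min break → 8 h 14 min
Total: 7 h 7 min + 5 h 39 min + 9 h 6 min + 8 h 14 min = 30 h 6 min.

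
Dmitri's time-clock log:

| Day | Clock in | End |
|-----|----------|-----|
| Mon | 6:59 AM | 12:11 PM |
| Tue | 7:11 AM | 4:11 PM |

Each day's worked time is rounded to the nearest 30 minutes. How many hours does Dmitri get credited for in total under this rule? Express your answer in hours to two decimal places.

14.00 hours

Mon: 6:59 AM–12:11 PM = 5 h 12 min → rounds to 5 h 0 min
Tue: 7:11 AM–4:11 PM = 9 h 0 min → rounds to 9 h 0 min
Total credited: 14 h 0 min.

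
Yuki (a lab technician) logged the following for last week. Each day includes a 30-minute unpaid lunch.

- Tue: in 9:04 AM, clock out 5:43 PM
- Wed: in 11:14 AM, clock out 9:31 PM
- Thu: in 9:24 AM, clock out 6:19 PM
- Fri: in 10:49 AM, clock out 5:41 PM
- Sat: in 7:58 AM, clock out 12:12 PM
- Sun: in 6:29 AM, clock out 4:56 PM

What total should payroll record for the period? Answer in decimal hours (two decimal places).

46.40 hours

Tue: 9:04 AM–5:43 PM = 8 h 39 min; less 30 min break → 8 h 9 min
Wed: 11:14 AM–9:31 PM = 10 h 17 min; less 30 min break → 9 h 47 min
Thu: 9:24 AM–6:19 PM = 8 h 55 min; less 30 min break → 8 h 25 min
Fri: 10:49 AM–5:41 PM = 6 h 52 min; less 30 min break → 6 h 22 min
Sat: 7:58 AM–12:12 PM = 4 h 14 min; less 30 min break → 3 h 44 min
Sun: 6:29 AM–4:56 PM = 10 h 27 min; less 30 min break → 9 h 57 min
Total: 8 h 9 min + 9 h 47 min + 8 h 25 min + 6 h 22 min + 3 h 44 min + 9 h 57 min = 46 h 24 min.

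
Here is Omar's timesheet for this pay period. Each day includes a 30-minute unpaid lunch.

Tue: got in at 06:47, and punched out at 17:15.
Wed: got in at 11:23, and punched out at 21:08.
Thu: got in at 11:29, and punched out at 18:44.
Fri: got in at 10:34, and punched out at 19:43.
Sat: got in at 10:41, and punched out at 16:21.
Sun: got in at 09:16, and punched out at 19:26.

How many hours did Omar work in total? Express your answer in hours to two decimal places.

49.45 hours

Tue: 06:47–17:15 = 10 h 28 min; less 30 min break → 9 h 58 min
Wed: 11:23–21:08 = 9 h 45 min; less 30 min break → 9 h 15 min
Thu: 11:29–18:44 = 7 h 15 min; less 30 min break → 6 h 45 min
Fri: 10:34–19:43 = 9 h 9 min; less 30 min break → 8 h 39 min
Sat: 10:41–16:21 = 5 h 40 min; less 30 min break → 5 h 10 min
Sun: 09:16–19:26 = 10 h 10 min; less 30 min break → 9 h 40 min
Total: 9 h 58 min + 9 h 15 min + 6 h 45 min + 8 h 39 min + 5 h 10 min + 9 h 40 min = 49 h 27 min.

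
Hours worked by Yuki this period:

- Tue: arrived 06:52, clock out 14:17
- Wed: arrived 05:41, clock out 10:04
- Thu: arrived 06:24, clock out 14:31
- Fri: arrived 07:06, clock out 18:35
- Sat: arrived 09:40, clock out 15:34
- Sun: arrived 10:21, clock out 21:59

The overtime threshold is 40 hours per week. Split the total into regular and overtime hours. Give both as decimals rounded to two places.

Tue: 06:52–14:17 = 7 h 25 min
Wed: 05:41–10:04 = 4 h 23 min
Thu: 06:24–14:31 = 8 h 7 min
Fri: 07:06–18:35 = 11 h 29 min
Sat: 09:40–15:34 = 5 h 54 min
Sun: 10:21–21:59 = 11 h 38 min
Total worked: 48 h 56 min = 48.93 h.
Threshold 40 h → overtime 8 h 56 min, regular 40 h 0 min.

Regular 40.00 hours, overtime 8.93 hours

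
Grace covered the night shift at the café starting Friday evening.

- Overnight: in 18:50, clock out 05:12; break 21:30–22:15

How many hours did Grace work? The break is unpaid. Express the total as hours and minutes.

Overnight: 18:50 → midnight = 5 h 10 min; midnight → 05:12 = 5 h 12 min; span 10 h 22 min; less 45 min break → 9 h 37 min

9 h 37 min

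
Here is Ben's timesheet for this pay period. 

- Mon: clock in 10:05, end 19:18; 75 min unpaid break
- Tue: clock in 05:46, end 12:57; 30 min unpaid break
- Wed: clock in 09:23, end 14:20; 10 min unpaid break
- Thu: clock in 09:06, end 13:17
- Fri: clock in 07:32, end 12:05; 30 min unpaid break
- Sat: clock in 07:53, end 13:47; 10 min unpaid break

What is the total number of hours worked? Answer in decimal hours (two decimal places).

33.40 hours

Mon: 10:05–19:18 = 9 h 13 min; less 75 min break → 7 h 58 min
Tue: 05:46–12:57 = 7 h 11 min; less 30 min break → 6 h 41 min
Wed: 09:23–14:20 = 4 h 57 min; less 10 min break → 4 h 47 min
Thu: 09:06–13:17 = 4 h 11 min
Fri: 07:32–12:05 = 4 h 33 min; less 30 min break → 4 h 3 min
Sat: 07:53–13:47 = 5 h 54 min; less 10 min break → 5 h 44 min
Total: 7 h 58 min + 6 h 41 min + 4 h 47 min + 4 h 11 min + 4 h 3 min + 5 h 44 min = 33 h 24 min.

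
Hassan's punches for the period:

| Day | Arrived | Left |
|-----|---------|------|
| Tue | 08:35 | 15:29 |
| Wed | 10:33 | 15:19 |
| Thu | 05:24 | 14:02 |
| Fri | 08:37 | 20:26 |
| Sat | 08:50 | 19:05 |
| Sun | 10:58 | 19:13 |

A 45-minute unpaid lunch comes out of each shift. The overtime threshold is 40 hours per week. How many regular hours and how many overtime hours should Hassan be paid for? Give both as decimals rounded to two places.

Regular 40.00 hours, overtime 6.12 hours

Tue: 08:35–15:29 = 6 h 54 min; less 45 min break → 6 h 9 min
Wed: 10:33–15:19 = 4 h 46 min; less 45 min break → 4 h 1 min
Thu: 05:24–14:02 = 8 h 38 min; less 45 min break → 7 h 53 min
Fri: 08:37–20:26 = 11 h 49 min; less 45 min break → 11 h 4 min
Sat: 08:50–19:05 = 10 h 15 min; less 45 min break → 9 h 30 min
Sun: 10:58–19:13 = 8 h 15 min; less 45 min break → 7 h 30 min
Total worked: 46 h 7 min = 46.12 h.
Threshold 40 h → overtime 6 h 7 min, regular 40 h 0 min.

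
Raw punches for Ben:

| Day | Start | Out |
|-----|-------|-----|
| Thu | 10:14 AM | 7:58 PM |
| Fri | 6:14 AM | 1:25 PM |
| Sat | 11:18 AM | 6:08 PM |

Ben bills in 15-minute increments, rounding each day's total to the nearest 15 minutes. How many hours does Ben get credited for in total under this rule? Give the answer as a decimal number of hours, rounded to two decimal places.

23.75 hours

Thu: 10:14 AM–7:58 PM = 9 h 44 min → rounds to 9 h 45 min
Fri: 6:14 AM–1:25 PM = 7 h 11 min → rounds to 7 h 15 min
Sat: 11:18 AM–6:08 PM = 6 h 50 min → rounds to 6 h 45 min
Total credited: 23 h 45 min.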